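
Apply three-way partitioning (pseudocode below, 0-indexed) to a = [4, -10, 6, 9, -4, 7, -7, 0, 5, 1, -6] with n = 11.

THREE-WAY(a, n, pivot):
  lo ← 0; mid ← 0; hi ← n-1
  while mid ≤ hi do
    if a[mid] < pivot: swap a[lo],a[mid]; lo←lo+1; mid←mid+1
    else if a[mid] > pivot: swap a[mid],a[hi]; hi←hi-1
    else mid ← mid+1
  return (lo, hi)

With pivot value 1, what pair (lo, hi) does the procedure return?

pivot = 1; lo=0, mid=0, hi=10
a[mid]=4>1: swap a[0],a[10]; hi=9 → [-6, -10, 6, 9, -4, 7, -7, 0, 5, 1, 4]
a[mid]=-6<1: swap a[0],a[0]; lo=1,mid=1 → [-6, -10, 6, 9, -4, 7, -7, 0, 5, 1, 4]
a[mid]=-10<1: swap a[1],a[1]; lo=2,mid=2 → [-6, -10, 6, 9, -4, 7, -7, 0, 5, 1, 4]
a[mid]=6>1: swap a[2],a[9]; hi=8 → [-6, -10, 1, 9, -4, 7, -7, 0, 5, 6, 4]
a[mid]=1=1: mid=3
a[mid]=9>1: swap a[3],a[8]; hi=7 → [-6, -10, 1, 5, -4, 7, -7, 0, 9, 6, 4]
a[mid]=5>1: swap a[3],a[7]; hi=6 → [-6, -10, 1, 0, -4, 7, -7, 5, 9, 6, 4]
a[mid]=0<1: swap a[2],a[3]; lo=3,mid=4 → [-6, -10, 0, 1, -4, 7, -7, 5, 9, 6, 4]
a[mid]=-4<1: swap a[3],a[4]; lo=4,mid=5 → [-6, -10, 0, -4, 1, 7, -7, 5, 9, 6, 4]
a[mid]=7>1: swap a[5],a[6]; hi=5 → [-6, -10, 0, -4, 1, -7, 7, 5, 9, 6, 4]
a[mid]=-7<1: swap a[4],a[5]; lo=5,mid=6 → [-6, -10, 0, -4, -7, 1, 7, 5, 9, 6, 4]
end: lo=5, hi=5; a = [-6, -10, 0, -4, -7, 1, 7, 5, 9, 6, 4]

(5, 5)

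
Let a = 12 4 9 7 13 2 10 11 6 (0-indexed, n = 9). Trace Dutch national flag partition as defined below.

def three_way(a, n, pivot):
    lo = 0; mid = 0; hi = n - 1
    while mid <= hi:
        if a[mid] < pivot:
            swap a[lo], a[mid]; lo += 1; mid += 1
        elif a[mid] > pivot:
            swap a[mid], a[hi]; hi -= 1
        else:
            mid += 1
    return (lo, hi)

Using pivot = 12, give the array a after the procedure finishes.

4 9 7 6 2 10 11 12 13

lo=0 mid=0 hi=8
12=12: mid=1
4<12: swap(0,1), lo=1 mid=2 ⇒ 4 12 9 7 13 2 10 11 6
9<12: swap(1,2), lo=2 mid=3 ⇒ 4 9 12 7 13 2 10 11 6
7<12: swap(2,3), lo=3 mid=4 ⇒ 4 9 7 12 13 2 10 11 6
13>12: swap(4,8), hi=7 ⇒ 4 9 7 12 6 2 10 11 13
6<12: swap(3,4), lo=4 mid=5 ⇒ 4 9 7 6 12 2 10 11 13
2<12: swap(4,5), lo=5 mid=6 ⇒ 4 9 7 6 2 12 10 11 13
10<12: swap(5,6), lo=6 mid=7 ⇒ 4 9 7 6 2 10 12 11 13
11<12: swap(6,7), lo=7 mid=8 ⇒ 4 9 7 6 2 10 11 12 13
done. lo=7 hi=7; a=4 9 7 6 2 10 11 12 13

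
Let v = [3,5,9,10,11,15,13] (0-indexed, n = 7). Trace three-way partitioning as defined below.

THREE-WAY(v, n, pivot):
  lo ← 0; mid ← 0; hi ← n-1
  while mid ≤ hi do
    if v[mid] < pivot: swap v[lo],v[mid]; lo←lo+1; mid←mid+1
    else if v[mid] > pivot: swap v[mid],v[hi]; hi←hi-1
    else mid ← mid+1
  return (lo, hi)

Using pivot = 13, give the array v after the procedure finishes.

[3,5,9,10,11,13,15]

lo=0 mid=0 hi=6
3<13: swap(0,0), lo=1 mid=1 ⇒ [3,5,9,10,11,15,13]
5<13: swap(1,1), lo=2 mid=2 ⇒ [3,5,9,10,11,15,13]
9<13: swap(2,2), lo=3 mid=3 ⇒ [3,5,9,10,11,15,13]
10<13: swap(3,3), lo=4 mid=4 ⇒ [3,5,9,10,11,15,13]
11<13: swap(4,4), lo=5 mid=5 ⇒ [3,5,9,10,11,15,13]
15>13: swap(5,6), hi=5 ⇒ [3,5,9,10,11,13,15]
13=13: mid=6
done. lo=5 hi=5; v=[3,5,9,10,11,13,15]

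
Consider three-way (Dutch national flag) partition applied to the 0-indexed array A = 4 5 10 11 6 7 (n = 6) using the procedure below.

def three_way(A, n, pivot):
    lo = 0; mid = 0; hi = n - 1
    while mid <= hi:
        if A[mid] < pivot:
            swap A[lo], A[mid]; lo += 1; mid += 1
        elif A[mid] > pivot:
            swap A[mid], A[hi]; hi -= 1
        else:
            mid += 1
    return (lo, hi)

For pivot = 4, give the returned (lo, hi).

(0, 0)

pivot = 4; lo=0, mid=0, hi=5
A[mid]=4=4: mid=1
A[mid]=5>4: swap A[1],A[5]; hi=4 → 4 7 10 11 6 5
A[mid]=7>4: swap A[1],A[4]; hi=3 → 4 6 10 11 7 5
A[mid]=6>4: swap A[1],A[3]; hi=2 → 4 11 10 6 7 5
A[mid]=11>4: swap A[1],A[2]; hi=1 → 4 10 11 6 7 5
A[mid]=10>4: swap A[1],A[1]; hi=0 → 4 10 11 6 7 5
end: lo=0, hi=0; A = 4 10 11 6 7 5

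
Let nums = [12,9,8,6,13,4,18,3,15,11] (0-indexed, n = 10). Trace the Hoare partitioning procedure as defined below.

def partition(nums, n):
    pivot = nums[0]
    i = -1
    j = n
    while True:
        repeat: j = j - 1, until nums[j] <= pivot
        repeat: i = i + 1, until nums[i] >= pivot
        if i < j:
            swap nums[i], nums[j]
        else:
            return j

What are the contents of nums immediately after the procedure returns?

[11,9,8,6,3,4,18,13,15,12]

pivot=12
j stops at 9 (11), i stops at 0 (12); swap ⇒ [11,9,8,6,13,4,18,3,15,12]
j stops at 7 (3), i stops at 4 (13); swap ⇒ [11,9,8,6,3,4,18,13,15,12]
j stops at 5, i stops at 6; i≥j ⇒ return 5. nums=[11,9,8,6,3,4,18,13,15,12]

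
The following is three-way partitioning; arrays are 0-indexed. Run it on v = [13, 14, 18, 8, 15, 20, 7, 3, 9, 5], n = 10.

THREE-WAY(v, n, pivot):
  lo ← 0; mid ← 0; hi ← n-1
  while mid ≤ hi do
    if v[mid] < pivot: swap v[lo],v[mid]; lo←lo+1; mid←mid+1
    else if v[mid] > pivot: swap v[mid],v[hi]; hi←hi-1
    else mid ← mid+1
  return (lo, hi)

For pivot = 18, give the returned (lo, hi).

lo=0 mid=0 hi=9
13<18: swap(0,0), lo=1 mid=1 ⇒ [13, 14, 18, 8, 15, 20, 7, 3, 9, 5]
14<18: swap(1,1), lo=2 mid=2 ⇒ [13, 14, 18, 8, 15, 20, 7, 3, 9, 5]
18=18: mid=3
8<18: swap(2,3), lo=3 mid=4 ⇒ [13, 14, 8, 18, 15, 20, 7, 3, 9, 5]
15<18: swap(3,4), lo=4 mid=5 ⇒ [13, 14, 8, 15, 18, 20, 7, 3, 9, 5]
20>18: swap(5,9), hi=8 ⇒ [13, 14, 8, 15, 18, 5, 7, 3, 9, 20]
5<18: swap(4,5), lo=5 mid=6 ⇒ [13, 14, 8, 15, 5, 18, 7, 3, 9, 20]
7<18: swap(5,6), lo=6 mid=7 ⇒ [13, 14, 8, 15, 5, 7, 18, 3, 9, 20]
3<18: swap(6,7), lo=7 mid=8 ⇒ [13, 14, 8, 15, 5, 7, 3, 18, 9, 20]
9<18: swap(7,8), lo=8 mid=9 ⇒ [13, 14, 8, 15, 5, 7, 3, 9, 18, 20]
done. lo=8 hi=8; v=[13, 14, 8, 15, 5, 7, 3, 9, 18, 20]

(8, 8)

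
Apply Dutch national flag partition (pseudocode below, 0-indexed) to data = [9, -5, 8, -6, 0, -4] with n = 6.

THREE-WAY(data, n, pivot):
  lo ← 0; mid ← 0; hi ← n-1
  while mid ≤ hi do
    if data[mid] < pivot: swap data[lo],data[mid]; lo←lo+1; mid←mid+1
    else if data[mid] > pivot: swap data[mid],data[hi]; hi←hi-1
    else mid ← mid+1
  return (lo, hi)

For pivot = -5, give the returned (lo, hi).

(1, 1)

pivot = -5; lo=0, mid=0, hi=5
data[mid]=9>-5: swap data[0],data[5]; hi=4 → [-4, -5, 8, -6, 0, 9]
data[mid]=-4>-5: swap data[0],data[4]; hi=3 → [0, -5, 8, -6, -4, 9]
data[mid]=0>-5: swap data[0],data[3]; hi=2 → [-6, -5, 8, 0, -4, 9]
data[mid]=-6<-5: swap data[0],data[0]; lo=1,mid=1 → [-6, -5, 8, 0, -4, 9]
data[mid]=-5=-5: mid=2
data[mid]=8>-5: swap data[2],data[2]; hi=1 → [-6, -5, 8, 0, -4, 9]
end: lo=1, hi=1; data = [-6, -5, 8, 0, -4, 9]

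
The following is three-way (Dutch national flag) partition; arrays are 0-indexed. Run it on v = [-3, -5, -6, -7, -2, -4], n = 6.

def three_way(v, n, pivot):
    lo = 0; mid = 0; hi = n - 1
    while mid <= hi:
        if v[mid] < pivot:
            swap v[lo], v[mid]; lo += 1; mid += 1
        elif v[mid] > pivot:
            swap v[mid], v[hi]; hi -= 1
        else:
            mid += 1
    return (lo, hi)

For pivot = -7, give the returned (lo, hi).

lo=0 mid=0 hi=5
-3>-7: swap(0,5), hi=4 ⇒ [-4, -5, -6, -7, -2, -3]
-4>-7: swap(0,4), hi=3 ⇒ [-2, -5, -6, -7, -4, -3]
-2>-7: swap(0,3), hi=2 ⇒ [-7, -5, -6, -2, -4, -3]
-7=-7: mid=1
-5>-7: swap(1,2), hi=1 ⇒ [-7, -6, -5, -2, -4, -3]
-6>-7: swap(1,1), hi=0 ⇒ [-7, -6, -5, -2, -4, -3]
done. lo=0 hi=0; v=[-7, -6, -5, -2, -4, -3]

(0, 0)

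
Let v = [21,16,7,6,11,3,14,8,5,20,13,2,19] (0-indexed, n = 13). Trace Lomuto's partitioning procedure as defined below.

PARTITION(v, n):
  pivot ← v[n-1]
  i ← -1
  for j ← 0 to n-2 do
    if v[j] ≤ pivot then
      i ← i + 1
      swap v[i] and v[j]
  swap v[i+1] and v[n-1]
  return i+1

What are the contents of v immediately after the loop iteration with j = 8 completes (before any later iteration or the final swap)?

pivot = v[12] = 19; i = -1
j=0: v[0]=21 > 19 → no swap
j=1: v[1]=16 ≤ 19 → i=0, swap v[0],v[1] → [16,21,7,6,11,3,14,8,5,20,13,2,19]
j=2: v[2]=7 ≤ 19 → i=1, swap v[1],v[2] → [16,7,21,6,11,3,14,8,5,20,13,2,19]
j=3: v[3]=6 ≤ 19 → i=2, swap v[2],v[3] → [16,7,6,21,11,3,14,8,5,20,13,2,19]
j=4: v[4]=11 ≤ 19 → i=3, swap v[3],v[4] → [16,7,6,11,21,3,14,8,5,20,13,2,19]
j=5: v[5]=3 ≤ 19 → i=4, swap v[4],v[5] → [16,7,6,11,3,21,14,8,5,20,13,2,19]
j=6: v[6]=14 ≤ 19 → i=5, swap v[5],v[6] → [16,7,6,11,3,14,21,8,5,20,13,2,19]
j=7: v[7]=8 ≤ 19 → i=6, swap v[6],v[7] → [16,7,6,11,3,14,8,21,5,20,13,2,19]
j=8: v[8]=5 ≤ 19 → i=7, swap v[7],v[8] → [16,7,6,11,3,14,8,5,21,20,13,2,19]
(after j=8) v = [16,7,6,11,3,14,8,5,21,20,13,2,19]

[16,7,6,11,3,14,8,5,21,20,13,2,19]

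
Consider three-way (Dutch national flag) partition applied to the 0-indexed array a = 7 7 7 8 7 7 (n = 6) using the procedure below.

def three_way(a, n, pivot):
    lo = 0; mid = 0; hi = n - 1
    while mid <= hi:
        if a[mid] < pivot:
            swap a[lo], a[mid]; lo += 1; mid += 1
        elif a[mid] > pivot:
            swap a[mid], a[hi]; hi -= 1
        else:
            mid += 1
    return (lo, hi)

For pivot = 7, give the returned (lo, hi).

pivot = 7; lo=0, mid=0, hi=5
a[mid]=7=7: mid=1
a[mid]=7=7: mid=2
a[mid]=7=7: mid=3
a[mid]=8>7: swap a[3],a[5]; hi=4 → 7 7 7 7 7 8
a[mid]=7=7: mid=4
a[mid]=7=7: mid=5
end: lo=0, hi=4; a = 7 7 7 7 7 8

(0, 4)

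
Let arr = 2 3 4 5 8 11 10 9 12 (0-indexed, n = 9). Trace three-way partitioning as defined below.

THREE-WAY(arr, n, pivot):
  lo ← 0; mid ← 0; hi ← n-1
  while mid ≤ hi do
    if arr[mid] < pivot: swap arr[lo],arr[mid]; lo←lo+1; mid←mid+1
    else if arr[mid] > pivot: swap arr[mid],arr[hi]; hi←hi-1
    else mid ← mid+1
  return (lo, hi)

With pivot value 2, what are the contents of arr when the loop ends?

2 4 5 8 11 10 9 12 3

pivot = 2; lo=0, mid=0, hi=8
arr[mid]=2=2: mid=1
arr[mid]=3>2: swap arr[1],arr[8]; hi=7 → 2 12 4 5 8 11 10 9 3
arr[mid]=12>2: swap arr[1],arr[7]; hi=6 → 2 9 4 5 8 11 10 12 3
arr[mid]=9>2: swap arr[1],arr[6]; hi=5 → 2 10 4 5 8 11 9 12 3
arr[mid]=10>2: swap arr[1],arr[5]; hi=4 → 2 11 4 5 8 10 9 12 3
arr[mid]=11>2: swap arr[1],arr[4]; hi=3 → 2 8 4 5 11 10 9 12 3
arr[mid]=8>2: swap arr[1],arr[3]; hi=2 → 2 5 4 8 11 10 9 12 3
arr[mid]=5>2: swap arr[1],arr[2]; hi=1 → 2 4 5 8 11 10 9 12 3
arr[mid]=4>2: swap arr[1],arr[1]; hi=0 → 2 4 5 8 11 10 9 12 3
end: lo=0, hi=0; arr = 2 4 5 8 11 10 9 12 3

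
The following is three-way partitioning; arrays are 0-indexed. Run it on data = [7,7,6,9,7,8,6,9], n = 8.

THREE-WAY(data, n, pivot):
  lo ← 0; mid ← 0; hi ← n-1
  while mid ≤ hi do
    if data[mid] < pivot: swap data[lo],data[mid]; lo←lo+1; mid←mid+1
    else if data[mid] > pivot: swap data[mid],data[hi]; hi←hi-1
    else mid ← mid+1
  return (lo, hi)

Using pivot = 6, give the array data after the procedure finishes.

[6,6,9,7,8,7,9,7]

pivot = 6; lo=0, mid=0, hi=7
data[mid]=7>6: swap data[0],data[7]; hi=6 → [9,7,6,9,7,8,6,7]
data[mid]=9>6: swap data[0],data[6]; hi=5 → [6,7,6,9,7,8,9,7]
data[mid]=6=6: mid=1
data[mid]=7>6: swap data[1],data[5]; hi=4 → [6,8,6,9,7,7,9,7]
data[mid]=8>6: swap data[1],data[4]; hi=3 → [6,7,6,9,8,7,9,7]
data[mid]=7>6: swap data[1],data[3]; hi=2 → [6,9,6,7,8,7,9,7]
data[mid]=9>6: swap data[1],data[2]; hi=1 → [6,6,9,7,8,7,9,7]
data[mid]=6=6: mid=2
end: lo=0, hi=1; data = [6,6,9,7,8,7,9,7]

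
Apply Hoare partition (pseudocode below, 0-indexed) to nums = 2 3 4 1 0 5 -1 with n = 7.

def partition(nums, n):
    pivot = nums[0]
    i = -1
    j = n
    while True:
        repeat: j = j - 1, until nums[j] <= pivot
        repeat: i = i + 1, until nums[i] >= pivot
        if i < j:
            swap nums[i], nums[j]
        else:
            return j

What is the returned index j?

2

pivot=2
j stops at 6 (-1), i stops at 0 (2); swap ⇒ -1 3 4 1 0 5 2
j stops at 4 (0), i stops at 1 (3); swap ⇒ -1 0 4 1 3 5 2
j stops at 3 (1), i stops at 2 (4); swap ⇒ -1 0 1 4 3 5 2
j stops at 2, i stops at 3; i≥j ⇒ return 2. nums=-1 0 1 4 3 5 2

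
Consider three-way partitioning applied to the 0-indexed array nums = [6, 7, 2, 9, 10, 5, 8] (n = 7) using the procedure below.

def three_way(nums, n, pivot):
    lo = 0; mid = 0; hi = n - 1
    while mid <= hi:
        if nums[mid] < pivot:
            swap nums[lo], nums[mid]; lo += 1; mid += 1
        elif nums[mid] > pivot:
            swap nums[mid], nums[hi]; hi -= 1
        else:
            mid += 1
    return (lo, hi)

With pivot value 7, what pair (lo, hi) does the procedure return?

(3, 3)

pivot = 7; lo=0, mid=0, hi=6
nums[mid]=6<7: swap nums[0],nums[0]; lo=1,mid=1 → [6, 7, 2, 9, 10, 5, 8]
nums[mid]=7=7: mid=2
nums[mid]=2<7: swap nums[1],nums[2]; lo=2,mid=3 → [6, 2, 7, 9, 10, 5, 8]
nums[mid]=9>7: swap nums[3],nums[6]; hi=5 → [6, 2, 7, 8, 10, 5, 9]
nums[mid]=8>7: swap nums[3],nums[5]; hi=4 → [6, 2, 7, 5, 10, 8, 9]
nums[mid]=5<7: swap nums[2],nums[3]; lo=3,mid=4 → [6, 2, 5, 7, 10, 8, 9]
nums[mid]=10>7: swap nums[4],nums[4]; hi=3 → [6, 2, 5, 7, 10, 8, 9]
end: lo=3, hi=3; nums = [6, 2, 5, 7, 10, 8, 9]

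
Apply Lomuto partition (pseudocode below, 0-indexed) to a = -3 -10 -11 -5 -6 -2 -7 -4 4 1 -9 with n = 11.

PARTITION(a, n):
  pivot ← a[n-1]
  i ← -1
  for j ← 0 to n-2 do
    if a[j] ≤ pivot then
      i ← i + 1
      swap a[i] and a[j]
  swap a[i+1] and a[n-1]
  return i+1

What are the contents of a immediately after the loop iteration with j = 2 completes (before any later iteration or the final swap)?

pivot = a[10] = -9; i = -1
j=0: a[0]=-3 > -9 → no swap
j=1: a[1]=-10 ≤ -9 → i=0, swap a[0],a[1] → -10 -3 -11 -5 -6 -2 -7 -4 4 1 -9
j=2: a[2]=-11 ≤ -9 → i=1, swap a[1],a[2] → -10 -11 -3 -5 -6 -2 -7 -4 4 1 -9
(after j=2) a = -10 -11 -3 -5 -6 -2 -7 -4 4 1 -9

-10 -11 -3 -5 -6 -2 -7 -4 4 1 -9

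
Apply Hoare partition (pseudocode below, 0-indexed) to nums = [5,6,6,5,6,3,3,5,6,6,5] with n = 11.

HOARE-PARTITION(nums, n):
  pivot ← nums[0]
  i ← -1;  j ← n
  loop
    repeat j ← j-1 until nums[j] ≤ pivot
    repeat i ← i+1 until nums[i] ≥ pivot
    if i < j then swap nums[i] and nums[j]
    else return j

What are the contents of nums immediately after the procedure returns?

[5,5,3,3,6,5,6,6,6,6,5]

pivot=5
j stops at 10 (5), i stops at 0 (5); swap ⇒ [5,6,6,5,6,3,3,5,6,6,5]
j stops at 7 (5), i stops at 1 (6); swap ⇒ [5,5,6,5,6,3,3,6,6,6,5]
j stops at 6 (3), i stops at 2 (6); swap ⇒ [5,5,3,5,6,3,6,6,6,6,5]
j stops at 5 (3), i stops at 3 (5); swap ⇒ [5,5,3,3,6,5,6,6,6,6,5]
j stops at 3, i stops at 4; i≥j ⇒ return 3. nums=[5,5,3,3,6,5,6,6,6,6,5]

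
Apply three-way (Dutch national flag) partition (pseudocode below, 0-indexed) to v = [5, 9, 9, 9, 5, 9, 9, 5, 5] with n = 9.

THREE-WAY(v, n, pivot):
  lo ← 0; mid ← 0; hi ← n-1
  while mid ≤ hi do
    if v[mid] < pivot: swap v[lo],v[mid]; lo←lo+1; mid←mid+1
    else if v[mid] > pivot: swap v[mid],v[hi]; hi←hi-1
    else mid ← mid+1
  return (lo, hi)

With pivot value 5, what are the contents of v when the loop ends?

[5, 5, 5, 5, 9, 9, 9, 9, 9]

lo=0 mid=0 hi=8
5=5: mid=1
9>5: swap(1,8), hi=7 ⇒ [5, 5, 9, 9, 5, 9, 9, 5, 9]
5=5: mid=2
9>5: swap(2,7), hi=6 ⇒ [5, 5, 5, 9, 5, 9, 9, 9, 9]
5=5: mid=3
9>5: swap(3,6), hi=5 ⇒ [5, 5, 5, 9, 5, 9, 9, 9, 9]
9>5: swap(3,5), hi=4 ⇒ [5, 5, 5, 9, 5, 9, 9, 9, 9]
9>5: swap(3,4), hi=3 ⇒ [5, 5, 5, 5, 9, 9, 9, 9, 9]
5=5: mid=4
done. lo=0 hi=3; v=[5, 5, 5, 5, 9, 9, 9, 9, 9]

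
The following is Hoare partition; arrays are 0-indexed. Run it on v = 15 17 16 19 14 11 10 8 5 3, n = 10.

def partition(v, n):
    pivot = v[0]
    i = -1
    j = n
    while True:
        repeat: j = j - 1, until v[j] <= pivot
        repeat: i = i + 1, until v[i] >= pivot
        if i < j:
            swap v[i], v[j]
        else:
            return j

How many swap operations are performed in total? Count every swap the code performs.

4

pivot = v[0] = 15; i = -1, j = 10
j→9 (v[9]=3≤15), i→0 (v[0]=15≥15); i<j, swap → 3 17 16 19 14 11 10 8 5 15
j→8 (v[8]=5≤15), i→1 (v[1]=17≥15); i<j, swap → 3 5 16 19 14 11 10 8 17 15
j→7 (v[7]=8≤15), i→2 (v[2]=16≥15); i<j, swap → 3 5 8 19 14 11 10 16 17 15
j→6 (v[6]=10≤15), i→3 (v[3]=19≥15); i<j, swap → 3 5 8 10 14 11 19 16 17 15
j→5, i→6; i≥j, return j=5. v = 3 5 8 10 14 11 19 16 17 15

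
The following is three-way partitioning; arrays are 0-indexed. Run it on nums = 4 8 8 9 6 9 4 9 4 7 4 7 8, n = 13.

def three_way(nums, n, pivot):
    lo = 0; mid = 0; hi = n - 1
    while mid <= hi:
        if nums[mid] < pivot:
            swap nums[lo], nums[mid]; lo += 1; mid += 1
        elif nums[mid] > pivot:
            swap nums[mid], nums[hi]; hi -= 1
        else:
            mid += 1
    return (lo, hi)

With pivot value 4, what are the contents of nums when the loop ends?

4 4 4 4 9 6 9 9 7 8 7 8 8

lo=0 mid=0 hi=12
4=4: mid=1
8>4: swap(1,12), hi=11 ⇒ 4 8 8 9 6 9 4 9 4 7 4 7 8
8>4: swap(1,11), hi=10 ⇒ 4 7 8 9 6 9 4 9 4 7 4 8 8
7>4: swap(1,10), hi=9 ⇒ 4 4 8 9 6 9 4 9 4 7 7 8 8
4=4: mid=2
8>4: swap(2,9), hi=8 ⇒ 4 4 7 9 6 9 4 9 4 8 7 8 8
7>4: swap(2,8), hi=7 ⇒ 4 4 4 9 6 9 4 9 7 8 7 8 8
4=4: mid=3
9>4: swap(3,7), hi=6 ⇒ 4 4 4 9 6 9 4 9 7 8 7 8 8
9>4: swap(3,6), hi=5 ⇒ 4 4 4 4 6 9 9 9 7 8 7 8 8
4=4: mid=4
6>4: swap(4,5), hi=4 ⇒ 4 4 4 4 9 6 9 9 7 8 7 8 8
9>4: swap(4,4), hi=3 ⇒ 4 4 4 4 9 6 9 9 7 8 7 8 8
done. lo=0 hi=3; nums=4 4 4 4 9 6 9 9 7 8 7 8 8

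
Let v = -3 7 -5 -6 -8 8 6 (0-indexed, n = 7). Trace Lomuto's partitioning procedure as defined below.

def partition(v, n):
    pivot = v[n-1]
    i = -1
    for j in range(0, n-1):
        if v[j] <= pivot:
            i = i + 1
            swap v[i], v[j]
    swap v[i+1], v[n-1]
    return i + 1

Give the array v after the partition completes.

pivot = v[6] = 6; i = -1
j=0: v[0]=-3 ≤ 6 → i=0, swap v[0],v[0] (no change) → -3 7 -5 -6 -8 8 6
j=1: v[1]=7 > 6 → no swap
j=2: v[2]=-5 ≤ 6 → i=1, swap v[1],v[2] → -3 -5 7 -6 -8 8 6
j=3: v[3]=-6 ≤ 6 → i=2, swap v[2],v[3] → -3 -5 -6 7 -8 8 6
j=4: v[4]=-8 ≤ 6 → i=3, swap v[3],v[4] → -3 -5 -6 -8 7 8 6
j=5: v[5]=8 > 6 → no swap
final swap v[4],v[6] → -3 -5 -6 -8 6 8 7; return 4

-3 -5 -6 -8 6 8 7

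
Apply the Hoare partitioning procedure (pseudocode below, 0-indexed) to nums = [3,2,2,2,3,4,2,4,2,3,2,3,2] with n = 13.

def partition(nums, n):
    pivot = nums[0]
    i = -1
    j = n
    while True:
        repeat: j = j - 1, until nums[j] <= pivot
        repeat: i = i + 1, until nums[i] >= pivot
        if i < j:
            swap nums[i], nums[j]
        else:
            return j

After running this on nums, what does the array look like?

[2,2,2,2,3,2,2,3,2,4,4,3,3]

pivot = nums[0] = 3; i = -1, j = 13
j→12 (nums[12]=2≤3), i→0 (nums[0]=3≥3); i<j, swap → [2,2,2,2,3,4,2,4,2,3,2,3,3]
j→11 (nums[11]=3≤3), i→4 (nums[4]=3≥3); i<j, swap → [2,2,2,2,3,4,2,4,2,3,2,3,3]
j→10 (nums[10]=2≤3), i→5 (nums[5]=4≥3); i<j, swap → [2,2,2,2,3,2,2,4,2,3,4,3,3]
j→9 (nums[9]=3≤3), i→7 (nums[7]=4≥3); i<j, swap → [2,2,2,2,3,2,2,3,2,4,4,3,3]
j→8, i→9; i≥j, return j=8. nums = [2,2,2,2,3,2,2,3,2,4,4,3,3]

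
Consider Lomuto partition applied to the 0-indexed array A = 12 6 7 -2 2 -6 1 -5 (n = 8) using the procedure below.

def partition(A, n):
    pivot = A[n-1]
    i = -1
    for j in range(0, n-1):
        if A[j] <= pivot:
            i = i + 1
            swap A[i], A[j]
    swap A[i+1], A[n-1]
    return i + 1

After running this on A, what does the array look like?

-6 -5 7 -2 2 12 1 6

pivot=-5, i=-1
j=0: 12>-5, skip
j=1: 6>-5, skip
j=2: 7>-5, skip
j=3: -2>-5, skip
j=4: 2>-5, skip
j=5: -6≤-5, i=0, swap(0,5) ⇒ -6 6 7 -2 2 12 1 -5
j=6: 1>-5, skip
swap(1,7) ⇒ -6 -5 7 -2 2 12 1 6; return 1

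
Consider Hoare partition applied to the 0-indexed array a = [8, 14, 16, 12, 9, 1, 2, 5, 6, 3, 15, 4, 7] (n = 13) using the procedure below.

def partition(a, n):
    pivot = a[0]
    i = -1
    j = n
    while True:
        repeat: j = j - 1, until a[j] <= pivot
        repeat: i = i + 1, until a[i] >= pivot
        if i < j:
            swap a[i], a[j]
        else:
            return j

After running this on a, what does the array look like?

[7, 4, 3, 6, 5, 1, 2, 9, 12, 16, 15, 14, 8]

pivot=8
j stops at 12 (7), i stops at 0 (8); swap ⇒ [7, 14, 16, 12, 9, 1, 2, 5, 6, 3, 15, 4, 8]
j stops at 11 (4), i stops at 1 (14); swap ⇒ [7, 4, 16, 12, 9, 1, 2, 5, 6, 3, 15, 14, 8]
j stops at 9 (3), i stops at 2 (16); swap ⇒ [7, 4, 3, 12, 9, 1, 2, 5, 6, 16, 15, 14, 8]
j stops at 8 (6), i stops at 3 (12); swap ⇒ [7, 4, 3, 6, 9, 1, 2, 5, 12, 16, 15, 14, 8]
j stops at 7 (5), i stops at 4 (9); swap ⇒ [7, 4, 3, 6, 5, 1, 2, 9, 12, 16, 15, 14, 8]
j stops at 6, i stops at 7; i≥j ⇒ return 6. a=[7, 4, 3, 6, 5, 1, 2, 9, 12, 16, 15, 14, 8]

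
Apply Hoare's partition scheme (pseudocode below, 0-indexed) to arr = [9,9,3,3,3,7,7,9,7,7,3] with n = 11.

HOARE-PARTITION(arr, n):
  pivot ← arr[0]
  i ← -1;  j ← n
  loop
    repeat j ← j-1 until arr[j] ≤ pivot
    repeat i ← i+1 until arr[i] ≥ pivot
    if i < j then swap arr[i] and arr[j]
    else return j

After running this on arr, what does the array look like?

[3,7,3,3,3,7,7,7,9,9,9]

pivot=9
j stops at 10 (3), i stops at 0 (9); swap ⇒ [3,9,3,3,3,7,7,9,7,7,9]
j stops at 9 (7), i stops at 1 (9); swap ⇒ [3,7,3,3,3,7,7,9,7,9,9]
j stops at 8 (7), i stops at 7 (9); swap ⇒ [3,7,3,3,3,7,7,7,9,9,9]
j stops at 7, i stops at 8; i≥j ⇒ return 7. arr=[3,7,3,3,3,7,7,7,9,9,9]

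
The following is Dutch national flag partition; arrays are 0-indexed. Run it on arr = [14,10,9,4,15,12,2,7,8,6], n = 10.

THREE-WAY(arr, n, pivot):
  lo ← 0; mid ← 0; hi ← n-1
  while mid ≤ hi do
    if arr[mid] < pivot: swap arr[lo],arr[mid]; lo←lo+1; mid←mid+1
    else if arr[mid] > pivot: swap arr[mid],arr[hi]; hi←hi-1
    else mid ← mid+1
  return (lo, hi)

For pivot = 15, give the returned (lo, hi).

pivot = 15; lo=0, mid=0, hi=9
arr[mid]=14<15: swap arr[0],arr[0]; lo=1,mid=1 → [14,10,9,4,15,12,2,7,8,6]
arr[mid]=10<15: swap arr[1],arr[1]; lo=2,mid=2 → [14,10,9,4,15,12,2,7,8,6]
arr[mid]=9<15: swap arr[2],arr[2]; lo=3,mid=3 → [14,10,9,4,15,12,2,7,8,6]
arr[mid]=4<15: swap arr[3],arr[3]; lo=4,mid=4 → [14,10,9,4,15,12,2,7,8,6]
arr[mid]=15=15: mid=5
arr[mid]=12<15: swap arr[4],arr[5]; lo=5,mid=6 → [14,10,9,4,12,15,2,7,8,6]
arr[mid]=2<15: swap arr[5],arr[6]; lo=6,mid=7 → [14,10,9,4,12,2,15,7,8,6]
arr[mid]=7<15: swap arr[6],arr[7]; lo=7,mid=8 → [14,10,9,4,12,2,7,15,8,6]
arr[mid]=8<15: swap arr[7],arr[8]; lo=8,mid=9 → [14,10,9,4,12,2,7,8,15,6]
arr[mid]=6<15: swap arr[8],arr[9]; lo=9,mid=10 → [14,10,9,4,12,2,7,8,6,15]
end: lo=9, hi=9; arr = [14,10,9,4,12,2,7,8,6,15]

(9, 9)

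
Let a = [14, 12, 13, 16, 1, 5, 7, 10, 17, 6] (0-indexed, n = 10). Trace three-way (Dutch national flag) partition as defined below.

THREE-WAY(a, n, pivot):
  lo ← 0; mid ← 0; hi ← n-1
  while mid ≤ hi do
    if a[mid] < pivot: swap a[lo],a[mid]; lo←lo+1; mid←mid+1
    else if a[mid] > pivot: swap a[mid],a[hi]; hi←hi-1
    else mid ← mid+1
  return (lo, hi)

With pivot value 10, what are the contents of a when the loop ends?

pivot = 10; lo=0, mid=0, hi=9
a[mid]=14>10: swap a[0],a[9]; hi=8 → [6, 12, 13, 16, 1, 5, 7, 10, 17, 14]
a[mid]=6<10: swap a[0],a[0]; lo=1,mid=1 → [6, 12, 13, 16, 1, 5, 7, 10, 17, 14]
a[mid]=12>10: swap a[1],a[8]; hi=7 → [6, 17, 13, 16, 1, 5, 7, 10, 12, 14]
a[mid]=17>10: swap a[1],a[7]; hi=6 → [6, 10, 13, 16, 1, 5, 7, 17, 12, 14]
a[mid]=10=10: mid=2
a[mid]=13>10: swap a[2],a[6]; hi=5 → [6, 10, 7, 16, 1, 5, 13, 17, 12, 14]
a[mid]=7<10: swap a[1],a[2]; lo=2,mid=3 → [6, 7, 10, 16, 1, 5, 13, 17, 12, 14]
a[mid]=16>10: swap a[3],a[5]; hi=4 → [6, 7, 10, 5, 1, 16, 13, 17, 12, 14]
a[mid]=5<10: swap a[2],a[3]; lo=3,mid=4 → [6, 7, 5, 10, 1, 16, 13, 17, 12, 14]
a[mid]=1<10: swap a[3],a[4]; lo=4,mid=5 → [6, 7, 5, 1, 10, 16, 13, 17, 12, 14]
end: lo=4, hi=4; a = [6, 7, 5, 1, 10, 16, 13, 17, 12, 14]

[6, 7, 5, 1, 10, 16, 13, 17, 12, 14]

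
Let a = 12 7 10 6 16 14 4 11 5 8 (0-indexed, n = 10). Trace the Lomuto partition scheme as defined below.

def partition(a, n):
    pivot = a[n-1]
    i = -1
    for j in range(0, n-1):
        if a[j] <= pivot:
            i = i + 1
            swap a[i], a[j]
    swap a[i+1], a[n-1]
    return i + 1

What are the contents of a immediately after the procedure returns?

pivot = a[9] = 8; i = -1
j=0: a[0]=12 > 8 → no swap
j=1: a[1]=7 ≤ 8 → i=0, swap a[0],a[1] → 7 12 10 6 16 14 4 11 5 8
j=2: a[2]=10 > 8 → no swap
j=3: a[3]=6 ≤ 8 → i=1, swap a[1],a[3] → 7 6 10 12 16 14 4 11 5 8
j=4: a[4]=16 > 8 → no swap
j=5: a[5]=14 > 8 → no swap
j=6: a[6]=4 ≤ 8 → i=2, swap a[2],a[6] → 7 6 4 12 16 14 10 11 5 8
j=7: a[7]=11 > 8 → no swap
j=8: a[8]=5 ≤ 8 → i=3, swap a[3],a[8] → 7 6 4 5 16 14 10 11 12 8
final swap a[4],a[9] → 7 6 4 5 8 14 10 11 12 16; return 4

7 6 4 5 8 14 10 11 12 16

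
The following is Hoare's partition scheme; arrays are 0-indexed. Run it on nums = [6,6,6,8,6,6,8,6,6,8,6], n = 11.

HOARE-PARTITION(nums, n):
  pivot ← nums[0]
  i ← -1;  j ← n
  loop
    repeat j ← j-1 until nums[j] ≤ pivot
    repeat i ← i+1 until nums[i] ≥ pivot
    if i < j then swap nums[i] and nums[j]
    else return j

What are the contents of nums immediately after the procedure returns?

pivot = nums[0] = 6; i = -1, j = 11
j→10 (nums[10]=6≤6), i→0 (nums[0]=6≥6); i<j, swap → [6,6,6,8,6,6,8,6,6,8,6]
j→8 (nums[8]=6≤6), i→1 (nums[1]=6≥6); i<j, swap → [6,6,6,8,6,6,8,6,6,8,6]
j→7 (nums[7]=6≤6), i→2 (nums[2]=6≥6); i<j, swap → [6,6,6,8,6,6,8,6,6,8,6]
j→5 (nums[5]=6≤6), i→3 (nums[3]=8≥6); i<j, swap → [6,6,6,6,6,8,8,6,6,8,6]
j→4, i→4; i≥j, return j=4. nums = [6,6,6,6,6,8,8,6,6,8,6]

[6,6,6,6,6,8,8,6,6,8,6]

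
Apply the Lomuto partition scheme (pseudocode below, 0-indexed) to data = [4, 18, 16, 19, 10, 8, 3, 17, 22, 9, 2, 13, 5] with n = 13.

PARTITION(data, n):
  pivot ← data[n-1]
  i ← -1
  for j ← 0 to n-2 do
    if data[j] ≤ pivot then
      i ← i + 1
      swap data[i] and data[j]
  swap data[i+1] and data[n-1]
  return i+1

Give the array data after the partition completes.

pivot = data[12] = 5; i = -1
j=0: data[0]=4 ≤ 5 → i=0, swap data[0],data[0] (no change) → [4, 18, 16, 19, 10, 8, 3, 17, 22, 9, 2, 13, 5]
j=1: data[1]=18 > 5 → no swap
j=2: data[2]=16 > 5 → no swap
j=3: data[3]=19 > 5 → no swap
j=4: data[4]=10 > 5 → no swap
j=5: data[5]=8 > 5 → no swap
j=6: data[6]=3 ≤ 5 → i=1, swap data[1],data[6] → [4, 3, 16, 19, 10, 8, 18, 17, 22, 9, 2, 13, 5]
j=7: data[7]=17 > 5 → no swap
j=8: data[8]=22 > 5 → no swap
j=9: data[9]=9 > 5 → no swap
j=10: data[10]=2 ≤ 5 → i=2, swap data[2],data[10] → [4, 3, 2, 19, 10, 8, 18, 17, 22, 9, 16, 13, 5]
j=11: data[11]=13 > 5 → no swap
final swap data[3],data[12] → [4, 3, 2, 5, 10, 8, 18, 17, 22, 9, 16, 13, 19]; return 3

[4, 3, 2, 5, 10, 8, 18, 17, 22, 9, 16, 13, 19]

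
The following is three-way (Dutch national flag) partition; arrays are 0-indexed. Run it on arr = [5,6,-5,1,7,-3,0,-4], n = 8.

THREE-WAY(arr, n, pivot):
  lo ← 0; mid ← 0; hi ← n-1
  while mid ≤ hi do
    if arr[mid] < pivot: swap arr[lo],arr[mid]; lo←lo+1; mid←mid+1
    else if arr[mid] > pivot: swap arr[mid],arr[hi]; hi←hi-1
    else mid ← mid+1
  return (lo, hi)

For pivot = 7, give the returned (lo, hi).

(7, 7)

pivot = 7; lo=0, mid=0, hi=7
arr[mid]=5<7: swap arr[0],arr[0]; lo=1,mid=1 → [5,6,-5,1,7,-3,0,-4]
arr[mid]=6<7: swap arr[1],arr[1]; lo=2,mid=2 → [5,6,-5,1,7,-3,0,-4]
arr[mid]=-5<7: swap arr[2],arr[2]; lo=3,mid=3 → [5,6,-5,1,7,-3,0,-4]
arr[mid]=1<7: swap arr[3],arr[3]; lo=4,mid=4 → [5,6,-5,1,7,-3,0,-4]
arr[mid]=7=7: mid=5
arr[mid]=-3<7: swap arr[4],arr[5]; lo=5,mid=6 → [5,6,-5,1,-3,7,0,-4]
arr[mid]=0<7: swap arr[5],arr[6]; lo=6,mid=7 → [5,6,-5,1,-3,0,7,-4]
arr[mid]=-4<7: swap arr[6],arr[7]; lo=7,mid=8 → [5,6,-5,1,-3,0,-4,7]
end: lo=7, hi=7; arr = [5,6,-5,1,-3,0,-4,7]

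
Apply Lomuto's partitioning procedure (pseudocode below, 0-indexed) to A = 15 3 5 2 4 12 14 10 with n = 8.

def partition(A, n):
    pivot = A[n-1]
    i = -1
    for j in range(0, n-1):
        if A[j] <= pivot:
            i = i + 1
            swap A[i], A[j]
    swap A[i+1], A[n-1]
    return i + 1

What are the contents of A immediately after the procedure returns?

3 5 2 4 10 12 14 15

pivot=10, i=-1
j=0: 15>10, skip
j=1: 3≤10, i=0, swap(0,1) ⇒ 3 15 5 2 4 12 14 10
j=2: 5≤10, i=1, swap(1,2) ⇒ 3 5 15 2 4 12 14 10
j=3: 2≤10, i=2, swap(2,3) ⇒ 3 5 2 15 4 12 14 10
j=4: 4≤10, i=3, swap(3,4) ⇒ 3 5 2 4 15 12 14 10
j=5: 12>10, skip
j=6: 14>10, skip
swap(4,7) ⇒ 3 5 2 4 10 12 14 15; return 4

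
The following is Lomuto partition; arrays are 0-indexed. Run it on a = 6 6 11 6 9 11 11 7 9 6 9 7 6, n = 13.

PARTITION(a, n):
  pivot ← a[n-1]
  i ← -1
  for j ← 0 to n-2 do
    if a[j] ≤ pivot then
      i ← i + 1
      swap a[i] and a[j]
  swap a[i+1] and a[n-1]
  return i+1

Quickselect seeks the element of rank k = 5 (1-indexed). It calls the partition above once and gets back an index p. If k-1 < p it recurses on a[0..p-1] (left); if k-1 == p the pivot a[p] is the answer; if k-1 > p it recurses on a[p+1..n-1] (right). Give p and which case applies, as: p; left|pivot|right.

4; pivot

pivot = a[12] = 6; i = -1
j=0: a[0]=6 ≤ 6 → i=0, swap a[0],a[0] (no change) → 6 6 11 6 9 11 11 7 9 6 9 7 6
j=1: a[1]=6 ≤ 6 → i=1, swap a[1],a[1] (no change) → 6 6 11 6 9 11 11 7 9 6 9 7 6
j=2: a[2]=11 > 6 → no swap
j=3: a[3]=6 ≤ 6 → i=2, swap a[2],a[3] → 6 6 6 11 9 11 11 7 9 6 9 7 6
j=4: a[4]=9 > 6 → no swap
j=5: a[5]=11 > 6 → no swap
j=6: a[6]=11 > 6 → no swap
j=7: a[7]=7 > 6 → no swap
j=8: a[8]=9 > 6 → no swap
j=9: a[9]=6 ≤ 6 → i=3, swap a[3],a[9] → 6 6 6 6 9 11 11 7 9 11 9 7 6
j=10: a[10]=9 > 6 → no swap
j=11: a[11]=7 > 6 → no swap
final swap a[4],a[12] → 6 6 6 6 6 11 11 7 9 11 9 7 9; return 4
p = 4; k-1 = 4 == 4 ⇒ pivot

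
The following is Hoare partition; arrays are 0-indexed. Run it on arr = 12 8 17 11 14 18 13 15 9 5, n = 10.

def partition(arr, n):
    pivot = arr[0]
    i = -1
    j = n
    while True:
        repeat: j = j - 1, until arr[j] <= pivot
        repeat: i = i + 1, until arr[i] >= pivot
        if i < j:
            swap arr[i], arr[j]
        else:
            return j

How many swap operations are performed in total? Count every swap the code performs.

pivot = arr[0] = 12; i = -1, j = 10
j→9 (arr[9]=5≤12), i→0 (arr[0]=12≥12); i<j, swap → 5 8 17 11 14 18 13 15 9 12
j→8 (arr[8]=9≤12), i→2 (arr[2]=17≥12); i<j, swap → 5 8 9 11 14 18 13 15 17 12
j→3, i→4; i≥j, return j=3. arr = 5 8 9 11 14 18 13 15 17 12

2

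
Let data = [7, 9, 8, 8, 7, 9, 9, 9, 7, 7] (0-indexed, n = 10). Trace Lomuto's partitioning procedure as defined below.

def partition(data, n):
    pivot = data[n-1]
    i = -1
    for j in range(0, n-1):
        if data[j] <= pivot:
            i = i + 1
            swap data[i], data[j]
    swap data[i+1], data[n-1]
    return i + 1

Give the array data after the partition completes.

[7, 7, 7, 7, 9, 9, 9, 9, 8, 8]

pivot=7, i=-1
j=0: 7≤7, i=0, swap(0,0) ⇒ [7, 9, 8, 8, 7, 9, 9, 9, 7, 7]
j=1: 9>7, skip
j=2: 8>7, skip
j=3: 8>7, skip
j=4: 7≤7, i=1, swap(1,4) ⇒ [7, 7, 8, 8, 9, 9, 9, 9, 7, 7]
j=5: 9>7, skip
j=6: 9>7, skip
j=7: 9>7, skip
j=8: 7≤7, i=2, swap(2,8) ⇒ [7, 7, 7, 8, 9, 9, 9, 9, 8, 7]
swap(3,9) ⇒ [7, 7, 7, 7, 9, 9, 9, 9, 8, 8]; return 3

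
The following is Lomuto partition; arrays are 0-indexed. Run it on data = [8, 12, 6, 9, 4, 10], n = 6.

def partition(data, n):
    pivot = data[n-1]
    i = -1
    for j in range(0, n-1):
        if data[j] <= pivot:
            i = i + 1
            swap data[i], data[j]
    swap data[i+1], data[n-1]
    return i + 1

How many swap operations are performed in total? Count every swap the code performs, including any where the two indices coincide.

5

pivot = data[5] = 10; i = -1
j=0: data[0]=8 ≤ 10 → i=0, swap data[0],data[0] (no change) → [8, 12, 6, 9, 4, 10]
j=1: data[1]=12 > 10 → no swap
j=2: data[2]=6 ≤ 10 → i=1, swap data[1],data[2] → [8, 6, 12, 9, 4, 10]
j=3: data[3]=9 ≤ 10 → i=2, swap data[2],data[3] → [8, 6, 9, 12, 4, 10]
j=4: data[4]=4 ≤ 10 → i=3, swap data[3],data[4] → [8, 6, 9, 4, 12, 10]
final swap data[4],data[5] → [8, 6, 9, 4, 10, 12]; return 4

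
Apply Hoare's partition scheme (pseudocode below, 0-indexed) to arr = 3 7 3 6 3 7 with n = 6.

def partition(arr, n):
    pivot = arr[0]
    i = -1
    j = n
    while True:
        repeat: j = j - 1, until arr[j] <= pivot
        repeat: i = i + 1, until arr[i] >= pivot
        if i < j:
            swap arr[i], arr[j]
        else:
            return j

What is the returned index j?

pivot = arr[0] = 3; i = -1, j = 6
j→4 (arr[4]=3≤3), i→0 (arr[0]=3≥3); i<j, swap → 3 7 3 6 3 7
j→2 (arr[2]=3≤3), i→1 (arr[1]=7≥3); i<j, swap → 3 3 7 6 3 7
j→1, i→2; i≥j, return j=1. arr = 3 3 7 6 3 7

1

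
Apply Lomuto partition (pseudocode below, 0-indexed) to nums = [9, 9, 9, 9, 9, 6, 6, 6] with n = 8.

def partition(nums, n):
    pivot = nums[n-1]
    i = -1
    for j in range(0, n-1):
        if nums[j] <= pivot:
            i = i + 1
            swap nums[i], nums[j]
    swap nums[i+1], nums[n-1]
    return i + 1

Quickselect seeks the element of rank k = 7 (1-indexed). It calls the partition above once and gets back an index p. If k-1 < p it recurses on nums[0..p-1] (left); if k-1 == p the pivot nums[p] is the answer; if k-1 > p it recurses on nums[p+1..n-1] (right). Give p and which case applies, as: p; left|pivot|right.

pivot = nums[7] = 6; i = -1
j=0: nums[0]=9 > 6 → no swap
j=1: nums[1]=9 > 6 → no swap
j=2: nums[2]=9 > 6 → no swap
j=3: nums[3]=9 > 6 → no swap
j=4: nums[4]=9 > 6 → no swap
j=5: nums[5]=6 ≤ 6 → i=0, swap nums[0],nums[5] → [6, 9, 9, 9, 9, 9, 6, 6]
j=6: nums[6]=6 ≤ 6 → i=1, swap nums[1],nums[6] → [6, 6, 9, 9, 9, 9, 9, 6]
final swap nums[2],nums[7] → [6, 6, 6, 9, 9, 9, 9, 9]; return 2
p = 2; k-1 = 6 > 2 ⇒ right

2; right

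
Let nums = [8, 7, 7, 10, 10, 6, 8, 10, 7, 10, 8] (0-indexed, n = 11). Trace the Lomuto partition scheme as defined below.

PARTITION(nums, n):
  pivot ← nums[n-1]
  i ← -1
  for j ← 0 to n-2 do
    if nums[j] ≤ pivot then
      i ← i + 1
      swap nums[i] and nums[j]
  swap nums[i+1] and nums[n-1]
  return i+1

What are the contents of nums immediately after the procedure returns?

[8, 7, 7, 6, 8, 7, 8, 10, 10, 10, 10]

pivot = nums[10] = 8; i = -1
j=0: nums[0]=8 ≤ 8 → i=0, swap nums[0],nums[0] (no change) → [8, 7, 7, 10, 10, 6, 8, 10, 7, 10, 8]
j=1: nums[1]=7 ≤ 8 → i=1, swap nums[1],nums[1] (no change) → [8, 7, 7, 10, 10, 6, 8, 10, 7, 10, 8]
j=2: nums[2]=7 ≤ 8 → i=2, swap nums[2],nums[2] (no change) → [8, 7, 7, 10, 10, 6, 8, 10, 7, 10, 8]
j=3: nums[3]=10 > 8 → no swap
j=4: nums[4]=10 > 8 → no swap
j=5: nums[5]=6 ≤ 8 → i=3, swap nums[3],nums[5] → [8, 7, 7, 6, 10, 10, 8, 10, 7, 10, 8]
j=6: nums[6]=8 ≤ 8 → i=4, swap nums[4],nums[6] → [8, 7, 7, 6, 8, 10, 10, 10, 7, 10, 8]
j=7: nums[7]=10 > 8 → no swap
j=8: nums[8]=7 ≤ 8 → i=5, swap nums[5],nums[8] → [8, 7, 7, 6, 8, 7, 10, 10, 10, 10, 8]
j=9: nums[9]=10 > 8 → no swap
final swap nums[6],nums[10] → [8, 7, 7, 6, 8, 7, 8, 10, 10, 10, 10]; return 6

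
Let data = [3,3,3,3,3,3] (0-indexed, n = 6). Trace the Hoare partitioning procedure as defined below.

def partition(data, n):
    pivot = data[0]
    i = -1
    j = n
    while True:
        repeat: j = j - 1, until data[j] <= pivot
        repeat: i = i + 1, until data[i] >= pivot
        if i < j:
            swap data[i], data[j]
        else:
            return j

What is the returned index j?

2

pivot=3
j stops at 5 (3), i stops at 0 (3); swap ⇒ [3,3,3,3,3,3]
j stops at 4 (3), i stops at 1 (3); swap ⇒ [3,3,3,3,3,3]
j stops at 3 (3), i stops at 2 (3); swap ⇒ [3,3,3,3,3,3]
j stops at 2, i stops at 3; i≥j ⇒ return 2. data=[3,3,3,3,3,3]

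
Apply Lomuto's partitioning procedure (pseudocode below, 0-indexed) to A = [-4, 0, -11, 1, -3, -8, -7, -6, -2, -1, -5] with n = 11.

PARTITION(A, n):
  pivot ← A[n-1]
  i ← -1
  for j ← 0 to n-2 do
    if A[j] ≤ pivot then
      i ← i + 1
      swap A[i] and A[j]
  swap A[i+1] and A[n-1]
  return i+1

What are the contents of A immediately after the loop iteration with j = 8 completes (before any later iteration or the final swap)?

pivot = A[10] = -5; i = -1
j=0: A[0]=-4 > -5 → no swap
j=1: A[1]=0 > -5 → no swap
j=2: A[2]=-11 ≤ -5 → i=0, swap A[0],A[2] → [-11, 0, -4, 1, -3, -8, -7, -6, -2, -1, -5]
j=3: A[3]=1 > -5 → no swap
j=4: A[4]=-3 > -5 → no swap
j=5: A[5]=-8 ≤ -5 → i=1, swap A[1],A[5] → [-11, -8, -4, 1, -3, 0, -7, -6, -2, -1, -5]
j=6: A[6]=-7 ≤ -5 → i=2, swap A[2],A[6] → [-11, -8, -7, 1, -3, 0, -4, -6, -2, -1, -5]
j=7: A[7]=-6 ≤ -5 → i=3, swap A[3],A[7] → [-11, -8, -7, -6, -3, 0, -4, 1, -2, -1, -5]
j=8: A[8]=-2 > -5 → no swap
(after j=8) A = [-11, -8, -7, -6, -3, 0, -4, 1, -2, -1, -5]

[-11, -8, -7, -6, -3, 0, -4, 1, -2, -1, -5]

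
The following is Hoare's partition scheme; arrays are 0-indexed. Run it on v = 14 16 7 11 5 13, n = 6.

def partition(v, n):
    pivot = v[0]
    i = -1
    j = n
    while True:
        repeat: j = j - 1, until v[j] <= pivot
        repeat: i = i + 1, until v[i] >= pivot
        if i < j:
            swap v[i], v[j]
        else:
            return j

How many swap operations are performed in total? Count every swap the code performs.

2

pivot = v[0] = 14; i = -1, j = 6
j→5 (v[5]=13≤14), i→0 (v[0]=14≥14); i<j, swap → 13 16 7 11 5 14
j→4 (v[4]=5≤14), i→1 (v[1]=16≥14); i<j, swap → 13 5 7 11 16 14
j→3, i→4; i≥j, return j=3. v = 13 5 7 11 16 14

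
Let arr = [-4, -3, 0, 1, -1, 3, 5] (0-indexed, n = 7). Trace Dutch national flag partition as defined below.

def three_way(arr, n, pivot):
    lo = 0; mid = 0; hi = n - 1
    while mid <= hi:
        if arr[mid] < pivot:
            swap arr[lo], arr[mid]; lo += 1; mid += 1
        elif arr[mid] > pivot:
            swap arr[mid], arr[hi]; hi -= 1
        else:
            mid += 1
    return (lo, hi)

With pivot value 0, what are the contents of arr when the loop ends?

[-4, -3, -1, 0, 3, 5, 1]

pivot = 0; lo=0, mid=0, hi=6
arr[mid]=-4<0: swap arr[0],arr[0]; lo=1,mid=1 → [-4, -3, 0, 1, -1, 3, 5]
arr[mid]=-3<0: swap arr[1],arr[1]; lo=2,mid=2 → [-4, -3, 0, 1, -1, 3, 5]
arr[mid]=0=0: mid=3
arr[mid]=1>0: swap arr[3],arr[6]; hi=5 → [-4, -3, 0, 5, -1, 3, 1]
arr[mid]=5>0: swap arr[3],arr[5]; hi=4 → [-4, -3, 0, 3, -1, 5, 1]
arr[mid]=3>0: swap arr[3],arr[4]; hi=3 → [-4, -3, 0, -1, 3, 5, 1]
arr[mid]=-1<0: swap arr[2],arr[3]; lo=3,mid=4 → [-4, -3, -1, 0, 3, 5, 1]
end: lo=3, hi=3; arr = [-4, -3, -1, 0, 3, 5, 1]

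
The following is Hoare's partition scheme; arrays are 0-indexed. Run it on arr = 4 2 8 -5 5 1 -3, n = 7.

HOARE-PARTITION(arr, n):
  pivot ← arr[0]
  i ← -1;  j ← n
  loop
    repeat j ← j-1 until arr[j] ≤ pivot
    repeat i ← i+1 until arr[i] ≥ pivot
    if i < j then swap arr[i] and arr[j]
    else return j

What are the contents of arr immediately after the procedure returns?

-3 2 1 -5 5 8 4

pivot=4
j stops at 6 (-3), i stops at 0 (4); swap ⇒ -3 2 8 -5 5 1 4
j stops at 5 (1), i stops at 2 (8); swap ⇒ -3 2 1 -5 5 8 4
j stops at 3, i stops at 4; i≥j ⇒ return 3. arr=-3 2 1 -5 5 8 4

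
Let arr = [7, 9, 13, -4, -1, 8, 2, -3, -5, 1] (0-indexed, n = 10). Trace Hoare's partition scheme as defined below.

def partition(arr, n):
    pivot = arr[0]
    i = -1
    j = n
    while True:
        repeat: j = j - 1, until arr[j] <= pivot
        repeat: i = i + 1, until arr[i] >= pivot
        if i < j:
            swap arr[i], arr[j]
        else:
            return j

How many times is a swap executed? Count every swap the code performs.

pivot = arr[0] = 7; i = -1, j = 10
j→9 (arr[9]=1≤7), i→0 (arr[0]=7≥7); i<j, swap → [1, 9, 13, -4, -1, 8, 2, -3, -5, 7]
j→8 (arr[8]=-5≤7), i→1 (arr[1]=9≥7); i<j, swap → [1, -5, 13, -4, -1, 8, 2, -3, 9, 7]
j→7 (arr[7]=-3≤7), i→2 (arr[2]=13≥7); i<j, swap → [1, -5, -3, -4, -1, 8, 2, 13, 9, 7]
j→6 (arr[6]=2≤7), i→5 (arr[5]=8≥7); i<j, swap → [1, -5, -3, -4, -1, 2, 8, 13, 9, 7]
j→5, i→6; i≥j, return j=5. arr = [1, -5, -3, -4, -1, 2, 8, 13, 9, 7]

4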